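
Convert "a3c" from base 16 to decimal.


Input: "a3c" in base 16
Positional expansion:
  Digit 'a' (value 10) x 16^2 = 2560
  Digit '3' (value 3) x 16^1 = 48
  Digit 'c' (value 12) x 16^0 = 12
Sum = 2620

2620


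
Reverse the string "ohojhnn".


Input: ohojhnn
Reading characters right to left:
  Position 6: 'n'
  Position 5: 'n'
  Position 4: 'h'
  Position 3: 'j'
  Position 2: 'o'
  Position 1: 'h'
  Position 0: 'o'
Reversed: nnhjoho

nnhjoho


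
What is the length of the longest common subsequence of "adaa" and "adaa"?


LCS of "adaa" and "adaa"
DP table:
           a    d    a    a
      0    0    0    0    0
  a   0    1    1    1    1
  d   0    1    2    2    2
  a   0    1    2    3    3
  a   0    1    2    3    4
LCS length = dp[4][4] = 4

4


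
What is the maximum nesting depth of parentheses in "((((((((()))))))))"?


Input: "((((((((()))))))))"
Tracking depth:
  Position 0 '(': depth becomes 1
  Position 1 '(': depth becomes 2
  Position 2 '(': depth becomes 3
  Position 3 '(': depth becomes 4
  Position 4 '(': depth becomes 5
  Position 5 '(': depth becomes 6
  Position 6 '(': depth becomes 7
  Position 7 '(': depth becomes 8
  Position 8 '(': depth becomes 9
  Position 9 ')': depth becomes 8
  Position 10 ')': depth becomes 7
  Position 11 ')': depth becomes 6
  Position 12 ')': depth becomes 5
  Position 13 ')': depth becomes 4
  Position 14 ')': depth becomes 3
  Position 15 ')': depth becomes 2
  Position 16 ')': depth becomes 1
  Position 17 ')': depth becomes 0
Maximum depth reached: 9

9


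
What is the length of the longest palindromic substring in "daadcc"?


Input: "daadcc"
Checking substrings for palindromes:
  [0:4] "daad" (len 4) => palindrome
  [1:3] "aa" (len 2) => palindrome
  [4:6] "cc" (len 2) => palindrome
Longest palindromic substring: "daad" with length 4

4


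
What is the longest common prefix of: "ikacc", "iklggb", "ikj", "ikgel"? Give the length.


Words: ikacc, iklggb, ikj, ikgel
  Position 0: all 'i' => match
  Position 1: all 'k' => match
  Position 2: ('a', 'l', 'j', 'g') => mismatch, stop
LCP = "ik" (length 2)

2


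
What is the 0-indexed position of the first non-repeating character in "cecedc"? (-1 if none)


Input: cecedc
Character frequencies:
  'c': 3
  'd': 1
  'e': 2
Scanning left to right for freq == 1:
  Position 0 ('c'): freq=3, skip
  Position 1 ('e'): freq=2, skip
  Position 2 ('c'): freq=3, skip
  Position 3 ('e'): freq=2, skip
  Position 4 ('d'): unique! => answer = 4

4


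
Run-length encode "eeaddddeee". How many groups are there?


Input: eeaddddeee
Scanning for consecutive runs:
  Group 1: 'e' x 2 (positions 0-1)
  Group 2: 'a' x 1 (positions 2-2)
  Group 3: 'd' x 4 (positions 3-6)
  Group 4: 'e' x 3 (positions 7-9)
Total groups: 4

4


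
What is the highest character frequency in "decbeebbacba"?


Input: decbeebbacba
Character counts:
  'a': 2
  'b': 4
  'c': 2
  'd': 1
  'e': 3
Maximum frequency: 4

4


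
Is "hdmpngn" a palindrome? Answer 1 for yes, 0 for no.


Input: hdmpngn
Reversed: ngnpmdh
  Compare pos 0 ('h') with pos 6 ('n'): MISMATCH
  Compare pos 1 ('d') with pos 5 ('g'): MISMATCH
  Compare pos 2 ('m') with pos 4 ('n'): MISMATCH
Result: not a palindrome

0


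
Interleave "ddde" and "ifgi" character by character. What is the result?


Interleaving "ddde" and "ifgi":
  Position 0: 'd' from first, 'i' from second => "di"
  Position 1: 'd' from first, 'f' from second => "df"
  Position 2: 'd' from first, 'g' from second => "dg"
  Position 3: 'e' from first, 'i' from second => "ei"
Result: didfdgei

didfdgei


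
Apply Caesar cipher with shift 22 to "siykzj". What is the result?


Caesar cipher: shift "siykzj" by 22
  's' (pos 18) + 22 = pos 14 = 'o'
  'i' (pos 8) + 22 = pos 4 = 'e'
  'y' (pos 24) + 22 = pos 20 = 'u'
  'k' (pos 10) + 22 = pos 6 = 'g'
  'z' (pos 25) + 22 = pos 21 = 'v'
  'j' (pos 9) + 22 = pos 5 = 'f'
Result: oeugvf

oeugvf


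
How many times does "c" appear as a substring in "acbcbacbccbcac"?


Searching for "c" in "acbcbacbccbcac"
Scanning each position:
  Position 0: "a" => no
  Position 1: "c" => MATCH
  Position 2: "b" => no
  Position 3: "c" => MATCH
  Position 4: "b" => no
  Position 5: "a" => no
  Position 6: "c" => MATCH
  Position 7: "b" => no
  Position 8: "c" => MATCH
  Position 9: "c" => MATCH
  Position 10: "b" => no
  Position 11: "c" => MATCH
  Position 12: "a" => no
  Position 13: "c" => MATCH
Total occurrences: 7

7


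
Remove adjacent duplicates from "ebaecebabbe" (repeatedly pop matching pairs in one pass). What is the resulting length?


Input: ebaecebabbe
Stack-based adjacent duplicate removal:
  Read 'e': push. Stack: e
  Read 'b': push. Stack: eb
  Read 'a': push. Stack: eba
  Read 'e': push. Stack: ebae
  Read 'c': push. Stack: ebaec
  Read 'e': push. Stack: ebaece
  Read 'b': push. Stack: ebaeceb
  Read 'a': push. Stack: ebaeceba
  Read 'b': push. Stack: ebaecebab
  Read 'b': matches stack top 'b' => pop. Stack: ebaeceba
  Read 'e': push. Stack: ebaecebae
Final stack: "ebaecebae" (length 9)

9


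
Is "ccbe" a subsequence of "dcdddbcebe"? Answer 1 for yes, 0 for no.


Check if "ccbe" is a subsequence of "dcdddbcebe"
Greedy scan:
  Position 0 ('d'): no match needed
  Position 1 ('c'): matches sub[0] = 'c'
  Position 2 ('d'): no match needed
  Position 3 ('d'): no match needed
  Position 4 ('d'): no match needed
  Position 5 ('b'): no match needed
  Position 6 ('c'): matches sub[1] = 'c'
  Position 7 ('e'): no match needed
  Position 8 ('b'): matches sub[2] = 'b'
  Position 9 ('e'): matches sub[3] = 'e'
All 4 characters matched => is a subsequence

1


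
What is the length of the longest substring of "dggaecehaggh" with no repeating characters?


Input: "dggaecehaggh"
Sliding window (track last position of each char):
  Position 0 ('d'): window [0,0] length 1 -- new best
  Position 1 ('g'): window [0,1] length 2 -- new best
  Position 2 ('g'): repeat (last at 1), move window start to 2
  Position 2 ('g'): window [2,2] length 1
  Position 3 ('a'): window [2,3] length 2
  Position 4 ('e'): window [2,4] length 3 -- new best
  Position 5 ('c'): window [2,5] length 4 -- new best
  Position 6 ('e'): repeat (last at 4), move window start to 5
  Position 6 ('e'): window [5,6] length 2
  Position 7 ('h'): window [5,7] length 3
  Position 8 ('a'): window [5,8] length 4
  Position 9 ('g'): window [5,9] length 5 -- new best
  Position 10 ('g'): repeat (last at 9), move window start to 10
  Position 10 ('g'): window [10,10] length 1
  Position 11 ('h'): window [10,11] length 2
Longest substring with no repeats: "cehag" with length 5

5


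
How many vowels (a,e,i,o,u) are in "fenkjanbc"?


Input: fenkjanbc
Checking each character:
  'f' at position 0: consonant
  'e' at position 1: vowel (running total: 1)
  'n' at position 2: consonant
  'k' at position 3: consonant
  'j' at position 4: consonant
  'a' at position 5: vowel (running total: 2)
  'n' at position 6: consonant
  'b' at position 7: consonant
  'c' at position 8: consonant
Total vowels: 2

2


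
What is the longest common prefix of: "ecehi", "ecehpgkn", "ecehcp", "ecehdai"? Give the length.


Words: ecehi, ecehpgkn, ecehcp, ecehdai
  Position 0: all 'e' => match
  Position 1: all 'c' => match
  Position 2: all 'e' => match
  Position 3: all 'h' => match
  Position 4: ('i', 'p', 'c', 'd') => mismatch, stop
LCP = "eceh" (length 4)

4


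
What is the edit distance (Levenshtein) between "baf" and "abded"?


Computing edit distance: "baf" -> "abded"
DP table:
           a    b    d    e    d
      0    1    2    3    4    5
  b   1    1    1    2    3    4
  a   2    1    2    2    3    4
  f   3    2    2    3    3    4
Edit distance = dp[3][5] = 4

4


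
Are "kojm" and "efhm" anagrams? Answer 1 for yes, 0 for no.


Strings: "kojm", "efhm"
Sorted first:  jkmo
Sorted second: efhm
Differ at position 0: 'j' vs 'e' => not anagrams

0


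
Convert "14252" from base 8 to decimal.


Input: "14252" in base 8
Positional expansion:
  Digit '1' (value 1) x 8^4 = 4096
  Digit '4' (value 4) x 8^3 = 2048
  Digit '2' (value 2) x 8^2 = 128
  Digit '5' (value 5) x 8^1 = 40
  Digit '2' (value 2) x 8^0 = 2
Sum = 6314

6314


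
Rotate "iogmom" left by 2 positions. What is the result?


Input: "iogmom", rotate left by 2
First 2 characters: "io"
Remaining characters: "gmom"
Concatenate remaining + first: "gmom" + "io" = "gmomio"

gmomio


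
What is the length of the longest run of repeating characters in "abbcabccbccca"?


Input: "abbcabccbccca"
Scanning for longest run:
  Position 1 ('b'): new char, reset run to 1
  Position 2 ('b'): continues run of 'b', length=2
  Position 3 ('c'): new char, reset run to 1
  Position 4 ('a'): new char, reset run to 1
  Position 5 ('b'): new char, reset run to 1
  Position 6 ('c'): new char, reset run to 1
  Position 7 ('c'): continues run of 'c', length=2
  Position 8 ('b'): new char, reset run to 1
  Position 9 ('c'): new char, reset run to 1
  Position 10 ('c'): continues run of 'c', length=2
  Position 11 ('c'): continues run of 'c', length=3
  Position 12 ('a'): new char, reset run to 1
Longest run: 'c' with length 3

3


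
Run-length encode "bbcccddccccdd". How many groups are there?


Input: bbcccddccccdd
Scanning for consecutive runs:
  Group 1: 'b' x 2 (positions 0-1)
  Group 2: 'c' x 3 (positions 2-4)
  Group 3: 'd' x 2 (positions 5-6)
  Group 4: 'c' x 4 (positions 7-10)
  Group 5: 'd' x 2 (positions 11-12)
Total groups: 5

5


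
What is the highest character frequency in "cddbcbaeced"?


Input: cddbcbaeced
Character counts:
  'a': 1
  'b': 2
  'c': 3
  'd': 3
  'e': 2
Maximum frequency: 3

3


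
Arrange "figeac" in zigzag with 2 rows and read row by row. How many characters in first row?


Zigzag "figeac" into 2 rows:
Placing characters:
  'f' => row 0
  'i' => row 1
  'g' => row 0
  'e' => row 1
  'a' => row 0
  'c' => row 1
Rows:
  Row 0: "fga"
  Row 1: "iec"
First row length: 3

3


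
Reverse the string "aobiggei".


Input: aobiggei
Reading characters right to left:
  Position 7: 'i'
  Position 6: 'e'
  Position 5: 'g'
  Position 4: 'g'
  Position 3: 'i'
  Position 2: 'b'
  Position 1: 'o'
  Position 0: 'a'
Reversed: ieggiboa

ieggiboa


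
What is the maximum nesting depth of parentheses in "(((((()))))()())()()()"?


Input: "(((((()))))()())()()()"
Tracking depth:
  Position 0 '(': depth becomes 1
  Position 1 '(': depth becomes 2
  Position 2 '(': depth becomes 3
  Position 3 '(': depth becomes 4
  Position 4 '(': depth becomes 5
  Position 5 '(': depth becomes 6
  Position 6 ')': depth becomes 5
  Position 7 ')': depth becomes 4
  Position 8 ')': depth becomes 3
  Position 9 ')': depth becomes 2
  Position 10 ')': depth becomes 1
  Position 11 '(': depth becomes 2
  Position 12 ')': depth becomes 1
  Position 13 '(': depth becomes 2
  Position 14 ')': depth becomes 1
  Position 15 ')': depth becomes 0
  Position 16 '(': depth becomes 1
  Position 17 ')': depth becomes 0
  Position 18 '(': depth becomes 1
  Position 19 ')': depth becomes 0
  Position 20 '(': depth becomes 1
  Position 21 ')': depth becomes 0
Maximum depth reached: 6

6


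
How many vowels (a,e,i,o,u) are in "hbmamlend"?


Input: hbmamlend
Checking each character:
  'h' at position 0: consonant
  'b' at position 1: consonant
  'm' at position 2: consonant
  'a' at position 3: vowel (running total: 1)
  'm' at position 4: consonant
  'l' at position 5: consonant
  'e' at position 6: vowel (running total: 2)
  'n' at position 7: consonant
  'd' at position 8: consonant
Total vowels: 2

2


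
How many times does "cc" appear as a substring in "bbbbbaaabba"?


Searching for "cc" in "bbbbbaaabba"
Scanning each position:
  Position 0: "bb" => no
  Position 1: "bb" => no
  Position 2: "bb" => no
  Position 3: "bb" => no
  Position 4: "ba" => no
  Position 5: "aa" => no
  Position 6: "aa" => no
  Position 7: "ab" => no
  Position 8: "bb" => no
  Position 9: "ba" => no
Total occurrences: 0

0


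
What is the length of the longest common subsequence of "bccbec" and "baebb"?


LCS of "bccbec" and "baebb"
DP table:
           b    a    e    b    b
      0    0    0    0    0    0
  b   0    1    1    1    1    1
  c   0    1    1    1    1    1
  c   0    1    1    1    1    1
  b   0    1    1    1    2    2
  e   0    1    1    2    2    2
  c   0    1    1    2    2    2
LCS length = dp[6][5] = 2

2


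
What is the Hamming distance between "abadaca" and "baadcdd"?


Comparing "abadaca" and "baadcdd" position by position:
  Position 0: 'a' vs 'b' => differ
  Position 1: 'b' vs 'a' => differ
  Position 2: 'a' vs 'a' => same
  Position 3: 'd' vs 'd' => same
  Position 4: 'a' vs 'c' => differ
  Position 5: 'c' vs 'd' => differ
  Position 6: 'a' vs 'd' => differ
Total differences (Hamming distance): 5

5


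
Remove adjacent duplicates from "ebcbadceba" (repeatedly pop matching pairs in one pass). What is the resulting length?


Input: ebcbadceba
Stack-based adjacent duplicate removal:
  Read 'e': push. Stack: e
  Read 'b': push. Stack: eb
  Read 'c': push. Stack: ebc
  Read 'b': push. Stack: ebcb
  Read 'a': push. Stack: ebcba
  Read 'd': push. Stack: ebcbad
  Read 'c': push. Stack: ebcbadc
  Read 'e': push. Stack: ebcbadce
  Read 'b': push. Stack: ebcbadceb
  Read 'a': push. Stack: ebcbadceba
Final stack: "ebcbadceba" (length 10)

10


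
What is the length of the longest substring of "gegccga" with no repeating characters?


Input: "gegccga"
Sliding window (track last position of each char):
  Position 0 ('g'): window [0,0] length 1 -- new best
  Position 1 ('e'): window [0,1] length 2 -- new best
  Position 2 ('g'): repeat (last at 0), move window start to 1
  Position 2 ('g'): window [1,2] length 2
  Position 3 ('c'): window [1,3] length 3 -- new best
  Position 4 ('c'): repeat (last at 3), move window start to 4
  Position 4 ('c'): window [4,4] length 1
  Position 5 ('g'): window [4,5] length 2
  Position 6 ('a'): window [4,6] length 3
Longest substring with no repeats: "egc" with length 3

3


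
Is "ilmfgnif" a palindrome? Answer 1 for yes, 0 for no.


Input: ilmfgnif
Reversed: fingfmli
  Compare pos 0 ('i') with pos 7 ('f'): MISMATCH
  Compare pos 1 ('l') with pos 6 ('i'): MISMATCH
  Compare pos 2 ('m') with pos 5 ('n'): MISMATCH
  Compare pos 3 ('f') with pos 4 ('g'): MISMATCH
Result: not a palindrome

0


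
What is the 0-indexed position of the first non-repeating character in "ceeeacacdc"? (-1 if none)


Input: ceeeacacdc
Character frequencies:
  'a': 2
  'c': 4
  'd': 1
  'e': 3
Scanning left to right for freq == 1:
  Position 0 ('c'): freq=4, skip
  Position 1 ('e'): freq=3, skip
  Position 2 ('e'): freq=3, skip
  Position 3 ('e'): freq=3, skip
  Position 4 ('a'): freq=2, skip
  Position 5 ('c'): freq=4, skip
  Position 6 ('a'): freq=2, skip
  Position 7 ('c'): freq=4, skip
  Position 8 ('d'): unique! => answer = 8

8


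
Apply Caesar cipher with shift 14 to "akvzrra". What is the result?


Caesar cipher: shift "akvzrra" by 14
  'a' (pos 0) + 14 = pos 14 = 'o'
  'k' (pos 10) + 14 = pos 24 = 'y'
  'v' (pos 21) + 14 = pos 9 = 'j'
  'z' (pos 25) + 14 = pos 13 = 'n'
  'r' (pos 17) + 14 = pos 5 = 'f'
  'r' (pos 17) + 14 = pos 5 = 'f'
  'a' (pos 0) + 14 = pos 14 = 'o'
Result: oyjnffo

oyjnffo


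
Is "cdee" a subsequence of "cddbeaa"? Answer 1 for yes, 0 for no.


Check if "cdee" is a subsequence of "cddbeaa"
Greedy scan:
  Position 0 ('c'): matches sub[0] = 'c'
  Position 1 ('d'): matches sub[1] = 'd'
  Position 2 ('d'): no match needed
  Position 3 ('b'): no match needed
  Position 4 ('e'): matches sub[2] = 'e'
  Position 5 ('a'): no match needed
  Position 6 ('a'): no match needed
Only matched 3/4 characters => not a subsequence

0


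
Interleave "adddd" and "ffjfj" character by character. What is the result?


Interleaving "adddd" and "ffjfj":
  Position 0: 'a' from first, 'f' from second => "af"
  Position 1: 'd' from first, 'f' from second => "df"
  Position 2: 'd' from first, 'j' from second => "dj"
  Position 3: 'd' from first, 'f' from second => "df"
  Position 4: 'd' from first, 'j' from second => "dj"
Result: afdfdjdfdj

afdfdjdfdj


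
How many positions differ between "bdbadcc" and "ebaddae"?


Comparing "bdbadcc" and "ebaddae" position by position:
  Position 0: 'b' vs 'e' => DIFFER
  Position 1: 'd' vs 'b' => DIFFER
  Position 2: 'b' vs 'a' => DIFFER
  Position 3: 'a' vs 'd' => DIFFER
  Position 4: 'd' vs 'd' => same
  Position 5: 'c' vs 'a' => DIFFER
  Position 6: 'c' vs 'e' => DIFFER
Positions that differ: 6

6


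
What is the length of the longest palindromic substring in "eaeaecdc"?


Input: "eaeaecdc"
Checking substrings for palindromes:
  [0:5] "eaeae" (len 5) => palindrome
  [0:3] "eae" (len 3) => palindrome
  [1:4] "aea" (len 3) => palindrome
  [2:5] "eae" (len 3) => palindrome
  [5:8] "cdc" (len 3) => palindrome
Longest palindromic substring: "eaeae" with length 5

5


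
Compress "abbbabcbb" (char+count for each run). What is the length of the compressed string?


Input: abbbabcbb
Runs:
  'a' x 1 => "a1"
  'b' x 3 => "b3"
  'a' x 1 => "a1"
  'b' x 1 => "b1"
  'c' x 1 => "c1"
  'b' x 2 => "b2"
Compressed: "a1b3a1b1c1b2"
Compressed length: 12

12


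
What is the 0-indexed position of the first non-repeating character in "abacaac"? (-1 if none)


Input: abacaac
Character frequencies:
  'a': 4
  'b': 1
  'c': 2
Scanning left to right for freq == 1:
  Position 0 ('a'): freq=4, skip
  Position 1 ('b'): unique! => answer = 1

1


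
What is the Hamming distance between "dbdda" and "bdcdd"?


Comparing "dbdda" and "bdcdd" position by position:
  Position 0: 'd' vs 'b' => differ
  Position 1: 'b' vs 'd' => differ
  Position 2: 'd' vs 'c' => differ
  Position 3: 'd' vs 'd' => same
  Position 4: 'a' vs 'd' => differ
Total differences (Hamming distance): 4

4


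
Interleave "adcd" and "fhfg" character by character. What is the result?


Interleaving "adcd" and "fhfg":
  Position 0: 'a' from first, 'f' from second => "af"
  Position 1: 'd' from first, 'h' from second => "dh"
  Position 2: 'c' from first, 'f' from second => "cf"
  Position 3: 'd' from first, 'g' from second => "dg"
Result: afdhcfdg

afdhcfdg


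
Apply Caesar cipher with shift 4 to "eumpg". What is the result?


Caesar cipher: shift "eumpg" by 4
  'e' (pos 4) + 4 = pos 8 = 'i'
  'u' (pos 20) + 4 = pos 24 = 'y'
  'm' (pos 12) + 4 = pos 16 = 'q'
  'p' (pos 15) + 4 = pos 19 = 't'
  'g' (pos 6) + 4 = pos 10 = 'k'
Result: iyqtk

iyqtk


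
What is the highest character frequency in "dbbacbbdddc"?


Input: dbbacbbdddc
Character counts:
  'a': 1
  'b': 4
  'c': 2
  'd': 4
Maximum frequency: 4

4


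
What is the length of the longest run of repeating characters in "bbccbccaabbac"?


Input: "bbccbccaabbac"
Scanning for longest run:
  Position 1 ('b'): continues run of 'b', length=2
  Position 2 ('c'): new char, reset run to 1
  Position 3 ('c'): continues run of 'c', length=2
  Position 4 ('b'): new char, reset run to 1
  Position 5 ('c'): new char, reset run to 1
  Position 6 ('c'): continues run of 'c', length=2
  Position 7 ('a'): new char, reset run to 1
  Position 8 ('a'): continues run of 'a', length=2
  Position 9 ('b'): new char, reset run to 1
  Position 10 ('b'): continues run of 'b', length=2
  Position 11 ('a'): new char, reset run to 1
  Position 12 ('c'): new char, reset run to 1
Longest run: 'b' with length 2

2


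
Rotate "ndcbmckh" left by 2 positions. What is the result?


Input: "ndcbmckh", rotate left by 2
First 2 characters: "nd"
Remaining characters: "cbmckh"
Concatenate remaining + first: "cbmckh" + "nd" = "cbmckhnd"

cbmckhnd


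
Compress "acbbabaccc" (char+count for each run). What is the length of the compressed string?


Input: acbbabaccc
Runs:
  'a' x 1 => "a1"
  'c' x 1 => "c1"
  'b' x 2 => "b2"
  'a' x 1 => "a1"
  'b' x 1 => "b1"
  'a' x 1 => "a1"
  'c' x 3 => "c3"
Compressed: "a1c1b2a1b1a1c3"
Compressed length: 14

14


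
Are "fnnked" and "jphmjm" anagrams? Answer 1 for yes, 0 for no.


Strings: "fnnked", "jphmjm"
Sorted first:  defknn
Sorted second: hjjmmp
Differ at position 0: 'd' vs 'h' => not anagrams

0


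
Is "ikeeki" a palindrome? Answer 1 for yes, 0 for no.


Input: ikeeki
Reversed: ikeeki
  Compare pos 0 ('i') with pos 5 ('i'): match
  Compare pos 1 ('k') with pos 4 ('k'): match
  Compare pos 2 ('e') with pos 3 ('e'): match
Result: palindrome

1


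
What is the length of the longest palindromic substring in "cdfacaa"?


Input: "cdfacaa"
Checking substrings for palindromes:
  [3:6] "aca" (len 3) => palindrome
  [5:7] "aa" (len 2) => palindrome
Longest palindromic substring: "aca" with length 3

3


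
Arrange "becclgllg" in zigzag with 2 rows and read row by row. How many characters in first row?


Zigzag "becclgllg" into 2 rows:
Placing characters:
  'b' => row 0
  'e' => row 1
  'c' => row 0
  'c' => row 1
  'l' => row 0
  'g' => row 1
  'l' => row 0
  'l' => row 1
  'g' => row 0
Rows:
  Row 0: "bcllg"
  Row 1: "ecgl"
First row length: 5

5


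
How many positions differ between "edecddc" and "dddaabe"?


Comparing "edecddc" and "dddaabe" position by position:
  Position 0: 'e' vs 'd' => DIFFER
  Position 1: 'd' vs 'd' => same
  Position 2: 'e' vs 'd' => DIFFER
  Position 3: 'c' vs 'a' => DIFFER
  Position 4: 'd' vs 'a' => DIFFER
  Position 5: 'd' vs 'b' => DIFFER
  Position 6: 'c' vs 'e' => DIFFER
Positions that differ: 6

6


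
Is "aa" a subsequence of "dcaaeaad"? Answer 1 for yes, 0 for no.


Check if "aa" is a subsequence of "dcaaeaad"
Greedy scan:
  Position 0 ('d'): no match needed
  Position 1 ('c'): no match needed
  Position 2 ('a'): matches sub[0] = 'a'
  Position 3 ('a'): matches sub[1] = 'a'
  Position 4 ('e'): no match needed
  Position 5 ('a'): no match needed
  Position 6 ('a'): no match needed
  Position 7 ('d'): no match needed
All 2 characters matched => is a subsequence

1


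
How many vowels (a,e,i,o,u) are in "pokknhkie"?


Input: pokknhkie
Checking each character:
  'p' at position 0: consonant
  'o' at position 1: vowel (running total: 1)
  'k' at position 2: consonant
  'k' at position 3: consonant
  'n' at position 4: consonant
  'h' at position 5: consonant
  'k' at position 6: consonant
  'i' at position 7: vowel (running total: 2)
  'e' at position 8: vowel (running total: 3)
Total vowels: 3

3


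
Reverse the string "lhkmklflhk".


Input: lhkmklflhk
Reading characters right to left:
  Position 9: 'k'
  Position 8: 'h'
  Position 7: 'l'
  Position 6: 'f'
  Position 5: 'l'
  Position 4: 'k'
  Position 3: 'm'
  Position 2: 'k'
  Position 1: 'h'
  Position 0: 'l'
Reversed: khlflkmkhl

khlflkmkhl


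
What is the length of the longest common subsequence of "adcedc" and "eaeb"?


LCS of "adcedc" and "eaeb"
DP table:
           e    a    e    b
      0    0    0    0    0
  a   0    0    1    1    1
  d   0    0    1    1    1
  c   0    0    1    1    1
  e   0    1    1    2    2
  d   0    1    1    2    2
  c   0    1    1    2    2
LCS length = dp[6][4] = 2

2


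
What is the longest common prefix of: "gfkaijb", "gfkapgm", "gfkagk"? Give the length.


Words: gfkaijb, gfkapgm, gfkagk
  Position 0: all 'g' => match
  Position 1: all 'f' => match
  Position 2: all 'k' => match
  Position 3: all 'a' => match
  Position 4: ('i', 'p', 'g') => mismatch, stop
LCP = "gfka" (length 4)

4


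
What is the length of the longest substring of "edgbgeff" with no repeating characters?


Input: "edgbgeff"
Sliding window (track last position of each char):
  Position 0 ('e'): window [0,0] length 1 -- new best
  Position 1 ('d'): window [0,1] length 2 -- new best
  Position 2 ('g'): window [0,2] length 3 -- new best
  Position 3 ('b'): window [0,3] length 4 -- new best
  Position 4 ('g'): repeat (last at 2), move window start to 3
  Position 4 ('g'): window [3,4] length 2
  Position 5 ('e'): window [3,5] length 3
  Position 6 ('f'): window [3,6] length 4
  Position 7 ('f'): repeat (last at 6), move window start to 7
  Position 7 ('f'): window [7,7] length 1
Longest substring with no repeats: "edgb" with length 4

4


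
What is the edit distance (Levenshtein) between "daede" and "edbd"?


Computing edit distance: "daede" -> "edbd"
DP table:
           e    d    b    d
      0    1    2    3    4
  d   1    1    1    2    3
  a   2    2    2    2    3
  e   3    2    3    3    3
  d   4    3    2    3    3
  e   5    4    3    3    4
Edit distance = dp[5][4] = 4

4


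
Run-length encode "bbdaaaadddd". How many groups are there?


Input: bbdaaaadddd
Scanning for consecutive runs:
  Group 1: 'b' x 2 (positions 0-1)
  Group 2: 'd' x 1 (positions 2-2)
  Group 3: 'a' x 4 (positions 3-6)
  Group 4: 'd' x 4 (positions 7-10)
Total groups: 4

4


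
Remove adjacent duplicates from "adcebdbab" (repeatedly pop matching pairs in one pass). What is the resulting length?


Input: adcebdbab
Stack-based adjacent duplicate removal:
  Read 'a': push. Stack: a
  Read 'd': push. Stack: ad
  Read 'c': push. Stack: adc
  Read 'e': push. Stack: adce
  Read 'b': push. Stack: adceb
  Read 'd': push. Stack: adcebd
  Read 'b': push. Stack: adcebdb
  Read 'a': push. Stack: adcebdba
  Read 'b': push. Stack: adcebdbab
Final stack: "adcebdbab" (length 9)

9


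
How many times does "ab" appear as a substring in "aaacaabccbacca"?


Searching for "ab" in "aaacaabccbacca"
Scanning each position:
  Position 0: "aa" => no
  Position 1: "aa" => no
  Position 2: "ac" => no
  Position 3: "ca" => no
  Position 4: "aa" => no
  Position 5: "ab" => MATCH
  Position 6: "bc" => no
  Position 7: "cc" => no
  Position 8: "cb" => no
  Position 9: "ba" => no
  Position 10: "ac" => no
  Position 11: "cc" => no
  Position 12: "ca" => no
Total occurrences: 1

1


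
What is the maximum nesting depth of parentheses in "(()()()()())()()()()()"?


Input: "(()()()()())()()()()()"
Tracking depth:
  Position 0 '(': depth becomes 1
  Position 1 '(': depth becomes 2
  Position 2 ')': depth becomes 1
  Position 3 '(': depth becomes 2
  Position 4 ')': depth becomes 1
  Position 5 '(': depth becomes 2
  Position 6 ')': depth becomes 1
  Position 7 '(': depth becomes 2
  Position 8 ')': depth becomes 1
  Position 9 '(': depth becomes 2
  Position 10 ')': depth becomes 1
  Position 11 ')': depth becomes 0
  Position 12 '(': depth becomes 1
  Position 13 ')': depth becomes 0
  Position 14 '(': depth becomes 1
  Position 15 ')': depth becomes 0
  Position 16 '(': depth becomes 1
  Position 17 ')': depth becomes 0
  Position 18 '(': depth becomes 1
  Position 19 ')': depth becomes 0
  Position 20 '(': depth becomes 1
  Position 21 ')': depth becomes 0
Maximum depth reached: 2

2


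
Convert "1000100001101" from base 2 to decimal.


Input: "1000100001101" in base 2
Positional expansion:
  Digit '1' (value 1) x 2^12 = 4096
  Digit '0' (value 0) x 2^11 = 0
  Digit '0' (value 0) x 2^10 = 0
  Digit '0' (value 0) x 2^9 = 0
  Digit '1' (value 1) x 2^8 = 256
  Digit '0' (value 0) x 2^7 = 0
  Digit '0' (value 0) x 2^6 = 0
  Digit '0' (value 0) x 2^5 = 0
  Digit '0' (value 0) x 2^4 = 0
  Digit '1' (value 1) x 2^3 = 8
  Digit '1' (value 1) x 2^2 = 4
  Digit '0' (value 0) x 2^1 = 0
  Digit '1' (value 1) x 2^0 = 1
Sum = 4365

4365


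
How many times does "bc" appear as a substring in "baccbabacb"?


Searching for "bc" in "baccbabacb"
Scanning each position:
  Position 0: "ba" => no
  Position 1: "ac" => no
  Position 2: "cc" => no
  Position 3: "cb" => no
  Position 4: "ba" => no
  Position 5: "ab" => no
  Position 6: "ba" => no
  Position 7: "ac" => no
  Position 8: "cb" => no
Total occurrences: 0

0


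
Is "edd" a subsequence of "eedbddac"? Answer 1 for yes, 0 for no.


Check if "edd" is a subsequence of "eedbddac"
Greedy scan:
  Position 0 ('e'): matches sub[0] = 'e'
  Position 1 ('e'): no match needed
  Position 2 ('d'): matches sub[1] = 'd'
  Position 3 ('b'): no match needed
  Position 4 ('d'): matches sub[2] = 'd'
  Position 5 ('d'): no match needed
  Position 6 ('a'): no match needed
  Position 7 ('c'): no match needed
All 3 characters matched => is a subsequence

1


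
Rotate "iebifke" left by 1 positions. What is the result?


Input: "iebifke", rotate left by 1
First 1 characters: "i"
Remaining characters: "ebifke"
Concatenate remaining + first: "ebifke" + "i" = "ebifkei"

ebifkei


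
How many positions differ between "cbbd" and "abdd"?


Comparing "cbbd" and "abdd" position by position:
  Position 0: 'c' vs 'a' => DIFFER
  Position 1: 'b' vs 'b' => same
  Position 2: 'b' vs 'd' => DIFFER
  Position 3: 'd' vs 'd' => same
Positions that differ: 2

2


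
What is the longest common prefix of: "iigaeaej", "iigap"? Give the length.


Words: iigaeaej, iigap
  Position 0: all 'i' => match
  Position 1: all 'i' => match
  Position 2: all 'g' => match
  Position 3: all 'a' => match
  Position 4: ('e', 'p') => mismatch, stop
LCP = "iiga" (length 4)

4


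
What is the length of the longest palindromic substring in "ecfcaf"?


Input: "ecfcaf"
Checking substrings for palindromes:
  [1:4] "cfc" (len 3) => palindrome
Longest palindromic substring: "cfc" with length 3

3


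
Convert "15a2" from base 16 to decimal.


Input: "15a2" in base 16
Positional expansion:
  Digit '1' (value 1) x 16^3 = 4096
  Digit '5' (value 5) x 16^2 = 1280
  Digit 'a' (value 10) x 16^1 = 160
  Digit '2' (value 2) x 16^0 = 2
Sum = 5538

5538


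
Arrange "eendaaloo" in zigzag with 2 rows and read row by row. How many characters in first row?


Zigzag "eendaaloo" into 2 rows:
Placing characters:
  'e' => row 0
  'e' => row 1
  'n' => row 0
  'd' => row 1
  'a' => row 0
  'a' => row 1
  'l' => row 0
  'o' => row 1
  'o' => row 0
Rows:
  Row 0: "enalo"
  Row 1: "edao"
First row length: 5

5


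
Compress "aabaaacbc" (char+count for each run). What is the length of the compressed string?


Input: aabaaacbc
Runs:
  'a' x 2 => "a2"
  'b' x 1 => "b1"
  'a' x 3 => "a3"
  'c' x 1 => "c1"
  'b' x 1 => "b1"
  'c' x 1 => "c1"
Compressed: "a2b1a3c1b1c1"
Compressed length: 12

12


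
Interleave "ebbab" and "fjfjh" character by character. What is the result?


Interleaving "ebbab" and "fjfjh":
  Position 0: 'e' from first, 'f' from second => "ef"
  Position 1: 'b' from first, 'j' from second => "bj"
  Position 2: 'b' from first, 'f' from second => "bf"
  Position 3: 'a' from first, 'j' from second => "aj"
  Position 4: 'b' from first, 'h' from second => "bh"
Result: efbjbfajbh

efbjbfajbh


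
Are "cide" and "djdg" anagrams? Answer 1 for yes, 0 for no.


Strings: "cide", "djdg"
Sorted first:  cdei
Sorted second: ddgj
Differ at position 0: 'c' vs 'd' => not anagrams

0


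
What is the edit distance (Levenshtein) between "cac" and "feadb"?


Computing edit distance: "cac" -> "feadb"
DP table:
           f    e    a    d    b
      0    1    2    3    4    5
  c   1    1    2    3    4    5
  a   2    2    2    2    3    4
  c   3    3    3    3    3    4
Edit distance = dp[3][5] = 4

4


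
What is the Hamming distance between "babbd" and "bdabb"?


Comparing "babbd" and "bdabb" position by position:
  Position 0: 'b' vs 'b' => same
  Position 1: 'a' vs 'd' => differ
  Position 2: 'b' vs 'a' => differ
  Position 3: 'b' vs 'b' => same
  Position 4: 'd' vs 'b' => differ
Total differences (Hamming distance): 3

3


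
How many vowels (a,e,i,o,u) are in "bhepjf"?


Input: bhepjf
Checking each character:
  'b' at position 0: consonant
  'h' at position 1: consonant
  'e' at position 2: vowel (running total: 1)
  'p' at position 3: consonant
  'j' at position 4: consonant
  'f' at position 5: consonant
Total vowels: 1

1


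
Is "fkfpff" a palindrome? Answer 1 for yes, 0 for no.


Input: fkfpff
Reversed: ffpfkf
  Compare pos 0 ('f') with pos 5 ('f'): match
  Compare pos 1 ('k') with pos 4 ('f'): MISMATCH
  Compare pos 2 ('f') with pos 3 ('p'): MISMATCH
Result: not a palindrome

0


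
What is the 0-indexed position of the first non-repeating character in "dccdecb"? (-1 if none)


Input: dccdecb
Character frequencies:
  'b': 1
  'c': 3
  'd': 2
  'e': 1
Scanning left to right for freq == 1:
  Position 0 ('d'): freq=2, skip
  Position 1 ('c'): freq=3, skip
  Position 2 ('c'): freq=3, skip
  Position 3 ('d'): freq=2, skip
  Position 4 ('e'): unique! => answer = 4

4


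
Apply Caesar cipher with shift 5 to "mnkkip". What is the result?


Caesar cipher: shift "mnkkip" by 5
  'm' (pos 12) + 5 = pos 17 = 'r'
  'n' (pos 13) + 5 = pos 18 = 's'
  'k' (pos 10) + 5 = pos 15 = 'p'
  'k' (pos 10) + 5 = pos 15 = 'p'
  'i' (pos 8) + 5 = pos 13 = 'n'
  'p' (pos 15) + 5 = pos 20 = 'u'
Result: rsppnu

rsppnu


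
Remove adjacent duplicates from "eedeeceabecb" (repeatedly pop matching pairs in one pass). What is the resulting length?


Input: eedeeceabecb
Stack-based adjacent duplicate removal:
  Read 'e': push. Stack: e
  Read 'e': matches stack top 'e' => pop. Stack: (empty)
  Read 'd': push. Stack: d
  Read 'e': push. Stack: de
  Read 'e': matches stack top 'e' => pop. Stack: d
  Read 'c': push. Stack: dc
  Read 'e': push. Stack: dce
  Read 'a': push. Stack: dcea
  Read 'b': push. Stack: dceab
  Read 'e': push. Stack: dceabe
  Read 'c': push. Stack: dceabec
  Read 'b': push. Stack: dceabecb
Final stack: "dceabecb" (length 8)

8


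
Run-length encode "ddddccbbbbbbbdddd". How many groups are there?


Input: ddddccbbbbbbbdddd
Scanning for consecutive runs:
  Group 1: 'd' x 4 (positions 0-3)
  Group 2: 'c' x 2 (positions 4-5)
  Group 3: 'b' x 7 (positions 6-12)
  Group 4: 'd' x 4 (positions 13-16)
Total groups: 4

4


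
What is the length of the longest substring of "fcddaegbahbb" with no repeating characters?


Input: "fcddaegbahbb"
Sliding window (track last position of each char):
  Position 0 ('f'): window [0,0] length 1 -- new best
  Position 1 ('c'): window [0,1] length 2 -- new best
  Position 2 ('d'): window [0,2] length 3 -- new best
  Position 3 ('d'): repeat (last at 2), move window start to 3
  Position 3 ('d'): window [3,3] length 1
  Position 4 ('a'): window [3,4] length 2
  Position 5 ('e'): window [3,5] length 3
  Position 6 ('g'): window [3,6] length 4 -- new best
  Position 7 ('b'): window [3,7] length 5 -- new best
  Position 8 ('a'): repeat (last at 4), move window start to 5
  Position 8 ('a'): window [5,8] length 4
  Position 9 ('h'): window [5,9] length 5
  Position 10 ('b'): repeat (last at 7), move window start to 8
  Position 10 ('b'): window [8,10] length 3
  Position 11 ('b'): repeat (last at 10), move window start to 11
  Position 11 ('b'): window [11,11] length 1
Longest substring with no repeats: "daegb" with length 5

5


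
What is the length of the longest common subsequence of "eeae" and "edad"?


LCS of "eeae" and "edad"
DP table:
           e    d    a    d
      0    0    0    0    0
  e   0    1    1    1    1
  e   0    1    1    1    1
  a   0    1    1    2    2
  e   0    1    1    2    2
LCS length = dp[4][4] = 2

2


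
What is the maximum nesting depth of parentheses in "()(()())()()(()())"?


Input: "()(()())()()(()())"
Tracking depth:
  Position 0 '(': depth becomes 1
  Position 1 ')': depth becomes 0
  Position 2 '(': depth becomes 1
  Position 3 '(': depth becomes 2
  Position 4 ')': depth becomes 1
  Position 5 '(': depth becomes 2
  Position 6 ')': depth becomes 1
  Position 7 ')': depth becomes 0
  Position 8 '(': depth becomes 1
  Position 9 ')': depth becomes 0
  Position 10 '(': depth becomes 1
  Position 11 ')': depth becomes 0
  Position 12 '(': depth becomes 1
  Position 13 '(': depth becomes 2
  Position 14 ')': depth becomes 1
  Position 15 '(': depth becomes 2
  Position 16 ')': depth becomes 1
  Position 17 ')': depth becomes 0
Maximum depth reached: 2

2


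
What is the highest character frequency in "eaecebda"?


Input: eaecebda
Character counts:
  'a': 2
  'b': 1
  'c': 1
  'd': 1
  'e': 3
Maximum frequency: 3

3


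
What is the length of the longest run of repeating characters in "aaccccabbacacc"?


Input: "aaccccabbacacc"
Scanning for longest run:
  Position 1 ('a'): continues run of 'a', length=2
  Position 2 ('c'): new char, reset run to 1
  Position 3 ('c'): continues run of 'c', length=2
  Position 4 ('c'): continues run of 'c', length=3
  Position 5 ('c'): continues run of 'c', length=4
  Position 6 ('a'): new char, reset run to 1
  Position 7 ('b'): new char, reset run to 1
  Position 8 ('b'): continues run of 'b', length=2
  Position 9 ('a'): new char, reset run to 1
  Position 10 ('c'): new char, reset run to 1
  Position 11 ('a'): new char, reset run to 1
  Position 12 ('c'): new char, reset run to 1
  Position 13 ('c'): continues run of 'c', length=2
Longest run: 'c' with length 4

4


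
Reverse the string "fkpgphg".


Input: fkpgphg
Reading characters right to left:
  Position 6: 'g'
  Position 5: 'h'
  Position 4: 'p'
  Position 3: 'g'
  Position 2: 'p'
  Position 1: 'k'
  Position 0: 'f'
Reversed: ghpgpkf

ghpgpkf


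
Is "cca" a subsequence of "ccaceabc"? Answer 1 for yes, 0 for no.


Check if "cca" is a subsequence of "ccaceabc"
Greedy scan:
  Position 0 ('c'): matches sub[0] = 'c'
  Position 1 ('c'): matches sub[1] = 'c'
  Position 2 ('a'): matches sub[2] = 'a'
  Position 3 ('c'): no match needed
  Position 4 ('e'): no match needed
  Position 5 ('a'): no match needed
  Position 6 ('b'): no match needed
  Position 7 ('c'): no match needed
All 3 characters matched => is a subsequence

1


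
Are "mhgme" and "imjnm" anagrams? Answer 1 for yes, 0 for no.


Strings: "mhgme", "imjnm"
Sorted first:  eghmm
Sorted second: ijmmn
Differ at position 0: 'e' vs 'i' => not anagrams

0


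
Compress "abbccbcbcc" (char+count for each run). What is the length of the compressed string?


Input: abbccbcbcc
Runs:
  'a' x 1 => "a1"
  'b' x 2 => "b2"
  'c' x 2 => "c2"
  'b' x 1 => "b1"
  'c' x 1 => "c1"
  'b' x 1 => "b1"
  'c' x 2 => "c2"
Compressed: "a1b2c2b1c1b1c2"
Compressed length: 14

14


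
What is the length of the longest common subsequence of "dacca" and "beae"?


LCS of "dacca" and "beae"
DP table:
           b    e    a    e
      0    0    0    0    0
  d   0    0    0    0    0
  a   0    0    0    1    1
  c   0    0    0    1    1
  c   0    0    0    1    1
  a   0    0    0    1    1
LCS length = dp[5][4] = 1

1


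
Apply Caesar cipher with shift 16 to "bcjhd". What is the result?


Caesar cipher: shift "bcjhd" by 16
  'b' (pos 1) + 16 = pos 17 = 'r'
  'c' (pos 2) + 16 = pos 18 = 's'
  'j' (pos 9) + 16 = pos 25 = 'z'
  'h' (pos 7) + 16 = pos 23 = 'x'
  'd' (pos 3) + 16 = pos 19 = 't'
Result: rszxt

rszxt


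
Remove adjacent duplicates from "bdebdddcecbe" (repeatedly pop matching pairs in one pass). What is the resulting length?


Input: bdebdddcecbe
Stack-based adjacent duplicate removal:
  Read 'b': push. Stack: b
  Read 'd': push. Stack: bd
  Read 'e': push. Stack: bde
  Read 'b': push. Stack: bdeb
  Read 'd': push. Stack: bdebd
  Read 'd': matches stack top 'd' => pop. Stack: bdeb
  Read 'd': push. Stack: bdebd
  Read 'c': push. Stack: bdebdc
  Read 'e': push. Stack: bdebdce
  Read 'c': push. Stack: bdebdcec
  Read 'b': push. Stack: bdebdcecb
  Read 'e': push. Stack: bdebdcecbe
Final stack: "bdebdcecbe" (length 10)

10


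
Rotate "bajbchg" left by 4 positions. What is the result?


Input: "bajbchg", rotate left by 4
First 4 characters: "bajb"
Remaining characters: "chg"
Concatenate remaining + first: "chg" + "bajb" = "chgbajb"

chgbajb


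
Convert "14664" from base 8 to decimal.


Input: "14664" in base 8
Positional expansion:
  Digit '1' (value 1) x 8^4 = 4096
  Digit '4' (value 4) x 8^3 = 2048
  Digit '6' (value 6) x 8^2 = 384
  Digit '6' (value 6) x 8^1 = 48
  Digit '4' (value 4) x 8^0 = 4
Sum = 6580

6580


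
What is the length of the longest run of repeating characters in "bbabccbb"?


Input: "bbabccbb"
Scanning for longest run:
  Position 1 ('b'): continues run of 'b', length=2
  Position 2 ('a'): new char, reset run to 1
  Position 3 ('b'): new char, reset run to 1
  Position 4 ('c'): new char, reset run to 1
  Position 5 ('c'): continues run of 'c', length=2
  Position 6 ('b'): new char, reset run to 1
  Position 7 ('b'): continues run of 'b', length=2
Longest run: 'b' with length 2

2
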